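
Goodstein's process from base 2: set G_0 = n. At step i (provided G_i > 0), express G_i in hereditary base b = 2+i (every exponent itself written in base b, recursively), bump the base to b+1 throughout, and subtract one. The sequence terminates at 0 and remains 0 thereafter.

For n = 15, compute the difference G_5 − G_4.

6261751

(0) 15|_2 = 2^(2 + 1) + 2^2 + 2 + 1 ↦ 3^(3 + 1) + 3^3 + 3 + 1|_3 = 112 ⇒ 111
(1) 111|_3 = 3^(3 + 1) + 3^3 + 3 ↦ 4^(4 + 1) + 4^4 + 4|_4 = 1284 ⇒ 1283
(2) 1283|_4 = 4^(4 + 1) + 4^4 + 3 ↦ 5^(5 + 1) + 5^5 + 3|_5 = 18753 ⇒ 18752
(3) 18752|_5 = 5^(5 + 1) + 5^5 + 2 ↦ 6^(6 + 1) + 6^6 + 2|_6 = 326594 ⇒ 326593
(4) 326593|_6 = 6^(6 + 1) + 6^6 + 1 ↦ 7^(7 + 1) + 7^7 + 1|_7 = 6588345 ⇒ 6588344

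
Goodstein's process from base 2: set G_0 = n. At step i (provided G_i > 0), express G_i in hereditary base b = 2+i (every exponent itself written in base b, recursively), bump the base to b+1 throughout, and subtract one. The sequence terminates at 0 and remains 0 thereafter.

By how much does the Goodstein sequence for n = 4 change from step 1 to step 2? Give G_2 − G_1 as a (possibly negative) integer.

15

(0) 4|_2 = 2^2 ↦ 3^3|_3 = 27 ⇒ 26
(1) 26|_3 = 2·3^2 + 2·3 + 2 ↦ 2·4^2 + 2·4 + 2|_4 = 42 ⇒ 41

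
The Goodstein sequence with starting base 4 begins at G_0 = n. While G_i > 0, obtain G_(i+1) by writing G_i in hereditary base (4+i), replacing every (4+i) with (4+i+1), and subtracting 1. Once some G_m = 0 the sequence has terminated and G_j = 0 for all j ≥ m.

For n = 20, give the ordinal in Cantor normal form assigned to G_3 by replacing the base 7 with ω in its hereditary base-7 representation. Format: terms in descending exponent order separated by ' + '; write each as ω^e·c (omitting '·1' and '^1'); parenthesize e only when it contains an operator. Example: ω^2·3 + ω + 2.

ω^2 + 2

20 —HB4→ 4^2 + 4 —bump→ 5^2 + 5 = 30 —(−1)→ 29
29 —HB5→ 5^2 + 4 —bump→ 6^2 + 4 = 40 —(−1)→ 39
39 —HB6→ 6^2 + 3 —bump→ 7^2 + 3 = 52 —(−1)→ 51
51 —HB7→ 7^2 + 2 —bump→ 8^2 + 2 = 66 —(−1)→ 65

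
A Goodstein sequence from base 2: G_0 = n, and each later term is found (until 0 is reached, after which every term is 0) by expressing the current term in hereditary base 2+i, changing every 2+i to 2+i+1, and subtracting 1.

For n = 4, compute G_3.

60

G_0 = 4. HB_2(4) = 2^2. Bump = 27. G_1 = 26.
G_1 = 26. HB_3(26) = 2·3^2 + 2·3 + 2. Bump = 42. G_2 = 41.
G_2 = 41. HB_4(41) = 2·4^2 + 2·4 + 1. Bump = 61. G_3 = 60.
G_3 = 60. HB_5(60) = 2·5^2 + 2·5. Bump = 84. G_4 = 83.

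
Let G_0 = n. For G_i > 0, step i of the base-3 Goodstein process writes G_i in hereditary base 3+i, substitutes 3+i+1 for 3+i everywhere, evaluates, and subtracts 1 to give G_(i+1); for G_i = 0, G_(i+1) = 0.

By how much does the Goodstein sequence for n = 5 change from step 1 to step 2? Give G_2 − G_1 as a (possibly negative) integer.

0

(0) 5|_3 = 3 + 2 ↦ 4 + 2|_4 = 6 ⇒ 5
(1) 5|_4 = 4 + 1 ↦ 5 + 1|_5 = 6 ⇒ 5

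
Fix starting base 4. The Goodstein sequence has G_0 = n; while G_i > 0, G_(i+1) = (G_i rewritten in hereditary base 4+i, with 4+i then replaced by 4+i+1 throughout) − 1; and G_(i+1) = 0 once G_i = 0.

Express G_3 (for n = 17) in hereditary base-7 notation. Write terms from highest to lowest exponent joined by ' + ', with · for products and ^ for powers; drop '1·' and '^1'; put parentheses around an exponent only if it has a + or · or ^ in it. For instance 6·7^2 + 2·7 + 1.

[0] 17 ≡ 4^2 + 1 (base 4). Lift 5: 26. −1: 25.
[1] 25 ≡ 5^2 (base 5). Lift 6: 36. −1: 35.
[2] 35 ≡ 5·6 + 5 (base 6). Lift 7: 40. −1: 39.
[3] 39 ≡ 5·7 + 4 (base 7). Lift 8: 44. −1: 43.

5·7 + 4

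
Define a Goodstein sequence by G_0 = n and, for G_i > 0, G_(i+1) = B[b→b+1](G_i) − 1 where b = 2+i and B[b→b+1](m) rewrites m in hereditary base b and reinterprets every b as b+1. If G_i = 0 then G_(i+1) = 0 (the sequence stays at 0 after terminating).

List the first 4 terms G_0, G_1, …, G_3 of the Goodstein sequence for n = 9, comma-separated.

[0] 9 ≡ 2^(2 + 1) + 1 (base 2). Lift 3: 82. −1: 81.
[1] 81 ≡ 3^(3 + 1) (base 3). Lift 4: 1024. −1: 1023.
[2] 1023 ≡ 3·4^4 + 3·4^3 + 3·4^2 + 3·4 + 3 (base 4). Lift 5: 9843. −1: 9842.

9, 81, 1023, 9842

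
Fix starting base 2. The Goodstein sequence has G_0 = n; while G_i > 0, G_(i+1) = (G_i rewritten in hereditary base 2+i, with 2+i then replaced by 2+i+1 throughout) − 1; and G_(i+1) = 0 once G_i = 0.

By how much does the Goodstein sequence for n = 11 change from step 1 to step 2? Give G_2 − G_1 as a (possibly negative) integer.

(0) 11|_2 = 2^(2 + 1) + 2 + 1 ↦ 3^(3 + 1) + 3 + 1|_3 = 85 ⇒ 84
(1) 84|_3 = 3^(3 + 1) + 3 ↦ 4^(4 + 1) + 4|_4 = 1028 ⇒ 1027

943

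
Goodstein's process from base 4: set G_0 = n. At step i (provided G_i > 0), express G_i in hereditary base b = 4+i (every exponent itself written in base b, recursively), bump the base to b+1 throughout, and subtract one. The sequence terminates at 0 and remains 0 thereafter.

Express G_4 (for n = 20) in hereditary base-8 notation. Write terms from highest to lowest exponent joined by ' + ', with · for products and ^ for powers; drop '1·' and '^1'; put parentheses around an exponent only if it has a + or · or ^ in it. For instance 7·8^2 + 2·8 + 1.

8^2 + 1

(0) 20|_4 = 4^2 + 4 ↦ 5^2 + 5|_5 = 30 ⇒ 29
(1) 29|_5 = 5^2 + 4 ↦ 6^2 + 4|_6 = 40 ⇒ 39
(2) 39|_6 = 6^2 + 3 ↦ 7^2 + 3|_7 = 52 ⇒ 51
(3) 51|_7 = 7^2 + 2 ↦ 8^2 + 2|_8 = 66 ⇒ 65
(4) 65|_8 = 8^2 + 1 ↦ 9^2 + 1|_9 = 82 ⇒ 81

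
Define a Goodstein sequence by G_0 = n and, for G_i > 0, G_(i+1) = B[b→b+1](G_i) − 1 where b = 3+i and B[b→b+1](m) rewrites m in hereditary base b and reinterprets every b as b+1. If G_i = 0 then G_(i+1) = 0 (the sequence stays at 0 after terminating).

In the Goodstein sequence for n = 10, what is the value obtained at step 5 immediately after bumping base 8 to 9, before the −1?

37

G_0 = 10. HB_3(10) = 3^2 + 1. Bump = 17. G_1 = 16.
G_1 = 16. HB_4(16) = 4^2. Bump = 25. G_2 = 24.
G_2 = 24. HB_5(24) = 4·5 + 4. Bump = 28. G_3 = 27.
G_3 = 27. HB_6(27) = 4·6 + 3. Bump = 31. G_4 = 30.
G_4 = 30. HB_7(30) = 4·7 + 2. Bump = 34. G_5 = 33.
G_5 = 33. HB_8(33) = 4·8 + 1. Bump = 37. G_6 = 36.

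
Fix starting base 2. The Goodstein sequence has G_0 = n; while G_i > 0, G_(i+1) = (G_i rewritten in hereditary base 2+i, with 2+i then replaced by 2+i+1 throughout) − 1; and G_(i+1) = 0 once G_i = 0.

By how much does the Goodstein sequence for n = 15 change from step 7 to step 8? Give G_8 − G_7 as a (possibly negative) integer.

base 2: 15 = 2^(2 + 1) + 2^2 + 2 + 1; at 3: 3^(3 + 1) + 3^3 + 3 + 1 = 112; next = 111
base 3: 111 = 3^(3 + 1) + 3^3 + 3; at 4: 4^(4 + 1) + 4^4 + 4 = 1284; next = 1283
base 4: 1283 = 4^(4 + 1) + 4^4 + 3; at 5: 5^(5 + 1) + 5^5 + 3 = 18753; next = 18752
base 5: 18752 = 5^(5 + 1) + 5^5 + 2; at 6: 6^(6 + 1) + 6^6 + 2 = 326594; next = 326593
base 6: 326593 = 6^(6 + 1) + 6^6 + 1; at 7: 7^(7 + 1) + 7^7 + 1 = 6588345; next = 6588344
base 7: 6588344 = 7^(7 + 1) + 7^7; at 8: 8^(8 + 1) + 8^8 = 150994944; next = 150994943
base 8: 150994943 = 8^(8 + 1) + 7·8^7 + 7·8^6 + 7·8^5 + 7·8^4 + 7·8^3 + 7·8^2 + 7·8 + 7; at 9: 9^(9 + 1) + 7·9^7 + 7·9^6 + 7·9^5 + 7·9^4 + 7·9^3 + 7·9^2 + 7·9 + 7 = 3524450281; next = 3524450280
base 9: 3524450280 = 9^(9 + 1) + 7·9^7 + 7·9^6 + 7·9^5 + 7·9^4 + 7·9^3 + 7·9^2 + 7·9 + 6; at 10: 10^(10 + 1) + 7·10^7 + 7·10^6 + 7·10^5 + 7·10^4 + 7·10^3 + 7·10^2 + 7·10 + 6 = 100077777776; next = 100077777775

96553327495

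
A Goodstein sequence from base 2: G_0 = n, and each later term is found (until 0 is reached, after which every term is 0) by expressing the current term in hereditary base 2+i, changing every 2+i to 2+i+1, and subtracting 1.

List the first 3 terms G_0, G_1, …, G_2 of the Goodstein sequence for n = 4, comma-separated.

4 —HB2→ 2^2 —bump→ 3^3 = 27 —(−1)→ 26
26 —HB3→ 2·3^2 + 2·3 + 2 —bump→ 2·4^2 + 2·4 + 2 = 42 —(−1)→ 41

4, 26, 41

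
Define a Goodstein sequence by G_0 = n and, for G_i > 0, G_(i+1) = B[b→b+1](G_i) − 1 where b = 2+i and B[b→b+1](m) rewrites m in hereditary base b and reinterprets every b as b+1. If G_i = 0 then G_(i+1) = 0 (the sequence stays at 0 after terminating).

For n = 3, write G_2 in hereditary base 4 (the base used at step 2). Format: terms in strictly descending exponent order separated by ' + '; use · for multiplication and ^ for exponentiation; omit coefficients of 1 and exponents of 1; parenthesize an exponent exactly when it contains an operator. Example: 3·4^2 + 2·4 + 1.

G_0=3  [base 2] 2 + 1  →[2↦3]→  3 + 1 = 4  −1 ⇒ G_1=3
G_1=3  [base 3] 3  →[3↦4]→  4 = 4  −1 ⇒ G_2=3
G_2=3  [base 4] 3  →[4↦5]→  3 = 3  −1 ⇒ G_3=2

3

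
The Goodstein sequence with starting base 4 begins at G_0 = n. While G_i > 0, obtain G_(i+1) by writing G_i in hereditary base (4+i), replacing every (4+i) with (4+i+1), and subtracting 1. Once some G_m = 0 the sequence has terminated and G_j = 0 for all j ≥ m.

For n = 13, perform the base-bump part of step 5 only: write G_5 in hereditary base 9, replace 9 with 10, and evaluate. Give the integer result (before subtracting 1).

22

base 4: 13 = 3·4 + 1; at 5: 3·5 + 1 = 16; next = 15
base 5: 15 = 3·5; at 6: 3·6 = 18; next = 17
base 6: 17 = 2·6 + 5; at 7: 2·7 + 5 = 19; next = 18
base 7: 18 = 2·7 + 4; at 8: 2·8 + 4 = 20; next = 19
base 8: 19 = 2·8 + 3; at 9: 2·9 + 3 = 21; next = 20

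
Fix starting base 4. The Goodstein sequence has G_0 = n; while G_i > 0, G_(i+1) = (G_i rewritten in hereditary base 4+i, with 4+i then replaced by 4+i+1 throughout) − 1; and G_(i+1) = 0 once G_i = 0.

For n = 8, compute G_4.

9

step 0: 8 = 2·4; sub 5 for 4: 2·5; = 10; G_1 = 10−1 = 9
step 1: 9 = 5 + 4; sub 6 for 5: 6 + 4; = 10; G_2 = 10−1 = 9
step 2: 9 = 6 + 3; sub 7 for 6: 7 + 3; = 10; G_3 = 10−1 = 9
step 3: 9 = 7 + 2; sub 8 for 7: 8 + 2; = 10; G_4 = 10−1 = 9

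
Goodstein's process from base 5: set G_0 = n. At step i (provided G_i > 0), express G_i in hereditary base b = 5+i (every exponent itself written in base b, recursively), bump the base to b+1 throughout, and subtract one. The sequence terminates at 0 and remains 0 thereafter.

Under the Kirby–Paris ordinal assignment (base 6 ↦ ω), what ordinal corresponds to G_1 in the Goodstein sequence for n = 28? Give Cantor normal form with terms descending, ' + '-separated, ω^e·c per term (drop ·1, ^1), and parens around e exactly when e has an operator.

G_0=28  [base 5] 5^2 + 3  →[5↦6]→  6^2 + 3 = 39  −1 ⇒ G_1=38
G_1=38  [base 6] 6^2 + 2  →[6↦7]→  7^2 + 2 = 51  −1 ⇒ G_2=50

ω^2 + 2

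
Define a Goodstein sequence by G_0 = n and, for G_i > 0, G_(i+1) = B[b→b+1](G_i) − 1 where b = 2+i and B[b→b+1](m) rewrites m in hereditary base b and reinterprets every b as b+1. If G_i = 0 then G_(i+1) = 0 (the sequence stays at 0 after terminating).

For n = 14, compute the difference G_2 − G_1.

1171

G_0=14  [base 2] 2^(2 + 1) + 2^2 + 2  →[2↦3]→  3^(3 + 1) + 3^3 + 3 = 111  −1 ⇒ G_1=110
G_1=110  [base 3] 3^(3 + 1) + 3^3 + 2  →[3↦4]→  4^(4 + 1) + 4^4 + 2 = 1282  −1 ⇒ G_2=1281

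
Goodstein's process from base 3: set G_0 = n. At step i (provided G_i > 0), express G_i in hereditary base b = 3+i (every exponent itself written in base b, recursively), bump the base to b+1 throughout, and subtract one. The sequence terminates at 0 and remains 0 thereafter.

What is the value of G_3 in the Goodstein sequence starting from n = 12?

12 —HB3→ 3^2 + 3 —bump→ 4^2 + 4 = 20 —(−1)→ 19
19 —HB4→ 4^2 + 3 —bump→ 5^2 + 3 = 28 —(−1)→ 27
27 —HB5→ 5^2 + 2 —bump→ 6^2 + 2 = 38 —(−1)→ 37
37 —HB6→ 6^2 + 1 —bump→ 7^2 + 1 = 50 —(−1)→ 49

37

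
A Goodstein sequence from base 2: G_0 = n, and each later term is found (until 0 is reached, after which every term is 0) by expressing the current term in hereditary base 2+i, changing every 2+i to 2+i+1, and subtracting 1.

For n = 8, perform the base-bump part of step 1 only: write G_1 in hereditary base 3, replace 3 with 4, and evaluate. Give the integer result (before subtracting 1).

8 —HB2→ 2^(2 + 1) —bump→ 3^(3 + 1) = 81 —(−1)→ 80
80 —HB3→ 2·3^3 + 2·3^2 + 2·3 + 2 —bump→ 2·4^4 + 2·4^2 + 2·4 + 2 = 554 —(−1)→ 553

554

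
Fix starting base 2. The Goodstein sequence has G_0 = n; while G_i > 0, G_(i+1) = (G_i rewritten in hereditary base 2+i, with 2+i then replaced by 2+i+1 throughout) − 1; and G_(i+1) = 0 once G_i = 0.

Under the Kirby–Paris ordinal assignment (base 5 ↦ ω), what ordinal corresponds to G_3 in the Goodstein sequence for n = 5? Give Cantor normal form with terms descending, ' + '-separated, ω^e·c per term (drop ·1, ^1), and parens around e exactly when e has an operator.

[0] 5 ≡ 2^2 + 1 (base 2). Lift 3: 28. −1: 27.
[1] 27 ≡ 3^3 (base 3). Lift 4: 256. −1: 255.
[2] 255 ≡ 3·4^3 + 3·4^2 + 3·4 + 3 (base 4). Lift 5: 468. −1: 467.

ω^3·3 + ω^2·3 + ω·3 + 2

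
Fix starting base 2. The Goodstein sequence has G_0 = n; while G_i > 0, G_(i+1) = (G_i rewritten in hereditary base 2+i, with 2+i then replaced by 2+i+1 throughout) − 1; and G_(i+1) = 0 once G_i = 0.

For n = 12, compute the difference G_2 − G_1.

(0) 12|_2 = 2^(2 + 1) + 2^2 ↦ 3^(3 + 1) + 3^3|_3 = 108 ⇒ 107
(1) 107|_3 = 3^(3 + 1) + 2·3^2 + 2·3 + 2 ↦ 4^(4 + 1) + 2·4^2 + 2·4 + 2|_4 = 1066 ⇒ 1065

958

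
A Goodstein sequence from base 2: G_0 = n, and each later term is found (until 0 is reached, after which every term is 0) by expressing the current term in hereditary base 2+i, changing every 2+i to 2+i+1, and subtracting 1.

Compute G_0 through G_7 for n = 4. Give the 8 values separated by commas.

G_0 = 4. HB_2(4) = 2^2. Bump = 27. G_1 = 26.
G_1 = 26. HB_3(26) = 2·3^2 + 2·3 + 2. Bump = 42. G_2 = 41.
G_2 = 41. HB_4(41) = 2·4^2 + 2·4 + 1. Bump = 61. G_3 = 60.
G_3 = 60. HB_5(60) = 2·5^2 + 2·5. Bump = 84. G_4 = 83.
G_4 = 83. HB_6(83) = 2·6^2 + 6 + 5. Bump = 110. G_5 = 109.
G_5 = 109. HB_7(109) = 2·7^2 + 7 + 4. Bump = 140. G_6 = 139.
G_6 = 139. HB_8(139) = 2·8^2 + 8 + 3. Bump = 174. G_7 = 173.

4, 26, 41, 60, 83, 109, 139, 173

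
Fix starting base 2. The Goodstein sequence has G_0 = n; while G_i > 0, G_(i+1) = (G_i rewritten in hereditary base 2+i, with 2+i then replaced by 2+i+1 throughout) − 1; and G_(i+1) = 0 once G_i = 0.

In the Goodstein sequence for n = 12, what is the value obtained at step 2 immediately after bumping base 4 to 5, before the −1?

15686

step 0: 12 = 2^(2 + 1) + 2^2; sub 3 for 2: 3^(3 + 1) + 3^3; = 108; G_1 = 108−1 = 107
step 1: 107 = 3^(3 + 1) + 2·3^2 + 2·3 + 2; sub 4 for 3: 4^(4 + 1) + 2·4^2 + 2·4 + 2; = 1066; G_2 = 1066−1 = 1065
step 2: 1065 = 4^(4 + 1) + 2·4^2 + 2·4 + 1; sub 5 for 4: 5^(5 + 1) + 2·5^2 + 2·5 + 1; = 15686; G_3 = 15686−1 = 15685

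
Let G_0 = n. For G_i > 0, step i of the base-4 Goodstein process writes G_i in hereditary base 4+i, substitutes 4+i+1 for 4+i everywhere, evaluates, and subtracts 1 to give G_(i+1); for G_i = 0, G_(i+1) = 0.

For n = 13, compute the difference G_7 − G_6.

step 0: 13 = 3·4 + 1; sub 5 for 4: 3·5 + 1; = 16; G_1 = 16−1 = 15
step 1: 15 = 3·5; sub 6 for 5: 3·6; = 18; G_2 = 18−1 = 17
step 2: 17 = 2·6 + 5; sub 7 for 6: 2·7 + 5; = 19; G_3 = 19−1 = 18
step 3: 18 = 2·7 + 4; sub 8 for 7: 2·8 + 4; = 20; G_4 = 20−1 = 19
step 4: 19 = 2·8 + 3; sub 9 for 8: 2·9 + 3; = 21; G_5 = 21−1 = 20
step 5: 20 = 2·9 + 2; sub 10 for 9: 2·10 + 2; = 22; G_6 = 22−1 = 21
step 6: 21 = 2·10 + 1; sub 11 for 10: 2·11 + 1; = 23; G_7 = 23−1 = 22

1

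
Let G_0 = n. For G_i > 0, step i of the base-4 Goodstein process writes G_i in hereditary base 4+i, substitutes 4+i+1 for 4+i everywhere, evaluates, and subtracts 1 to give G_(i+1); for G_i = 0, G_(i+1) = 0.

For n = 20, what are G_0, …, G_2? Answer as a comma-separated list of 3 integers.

(0) 20|_4 = 4^2 + 4 ↦ 5^2 + 5|_5 = 30 ⇒ 29
(1) 29|_5 = 5^2 + 4 ↦ 6^2 + 4|_6 = 40 ⇒ 39

20, 29, 39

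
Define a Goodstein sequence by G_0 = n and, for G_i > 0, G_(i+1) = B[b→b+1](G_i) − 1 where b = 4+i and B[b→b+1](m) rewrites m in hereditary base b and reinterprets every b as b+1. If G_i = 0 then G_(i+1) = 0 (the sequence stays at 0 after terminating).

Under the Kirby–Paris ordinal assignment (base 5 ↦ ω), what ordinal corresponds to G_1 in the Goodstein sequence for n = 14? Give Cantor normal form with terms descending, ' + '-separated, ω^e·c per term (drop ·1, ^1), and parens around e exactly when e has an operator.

ω·3 + 1

14 —HB4→ 3·4 + 2 —bump→ 3·5 + 2 = 17 —(−1)→ 16
16 —HB5→ 3·5 + 1 —bump→ 3·6 + 1 = 19 —(−1)→ 18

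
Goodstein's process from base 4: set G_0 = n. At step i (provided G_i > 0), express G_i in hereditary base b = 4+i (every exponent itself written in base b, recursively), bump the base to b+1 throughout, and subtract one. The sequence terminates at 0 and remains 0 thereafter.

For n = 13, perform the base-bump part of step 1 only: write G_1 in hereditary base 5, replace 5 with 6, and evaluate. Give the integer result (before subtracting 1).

18

base 4: 13 = 3·4 + 1; at 5: 3·5 + 1 = 16; next = 15
base 5: 15 = 3·5; at 6: 3·6 = 18; next = 17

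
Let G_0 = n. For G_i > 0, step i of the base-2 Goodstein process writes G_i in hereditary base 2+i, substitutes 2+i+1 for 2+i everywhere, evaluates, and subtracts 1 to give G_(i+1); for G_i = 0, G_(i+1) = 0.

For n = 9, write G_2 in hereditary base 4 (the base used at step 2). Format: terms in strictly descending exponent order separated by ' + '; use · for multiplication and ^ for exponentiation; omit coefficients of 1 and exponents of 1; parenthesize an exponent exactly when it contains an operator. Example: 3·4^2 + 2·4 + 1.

3·4^4 + 3·4^3 + 3·4^2 + 3·4 + 3

9 —HB2→ 2^(2 + 1) + 1 —bump→ 3^(3 + 1) + 1 = 82 —(−1)→ 81
81 —HB3→ 3^(3 + 1) —bump→ 4^(4 + 1) = 1024 —(−1)→ 1023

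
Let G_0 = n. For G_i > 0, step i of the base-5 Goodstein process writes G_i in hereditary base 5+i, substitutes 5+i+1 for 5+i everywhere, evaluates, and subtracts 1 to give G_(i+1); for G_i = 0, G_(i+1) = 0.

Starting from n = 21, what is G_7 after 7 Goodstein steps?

37

(0) 21|_5 = 4·5 + 1 ↦ 4·6 + 1|_6 = 25 ⇒ 24
(1) 24|_6 = 4·6 ↦ 4·7|_7 = 28 ⇒ 27
(2) 27|_7 = 3·7 + 6 ↦ 3·8 + 6|_8 = 30 ⇒ 29
(3) 29|_8 = 3·8 + 5 ↦ 3·9 + 5|_9 = 32 ⇒ 31
(4) 31|_9 = 3·9 + 4 ↦ 3·10 + 4|_10 = 34 ⇒ 33
(5) 33|_10 = 3·10 + 3 ↦ 3·11 + 3|_11 = 36 ⇒ 35
(6) 35|_11 = 3·11 + 2 ↦ 3·12 + 2|_12 = 38 ⇒ 37
(7) 37|_12 = 3·12 + 1 ↦ 3·13 + 1|_13 = 40 ⇒ 39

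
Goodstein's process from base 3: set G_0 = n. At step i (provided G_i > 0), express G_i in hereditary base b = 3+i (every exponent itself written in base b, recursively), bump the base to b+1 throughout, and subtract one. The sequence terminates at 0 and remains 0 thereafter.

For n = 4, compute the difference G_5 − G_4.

-1

4 —HB3→ 3 + 1 —bump→ 4 + 1 = 5 —(−1)→ 4
4 —HB4→ 4 —bump→ 5 = 5 —(−1)→ 4
4 —HB5→ 4 —bump→ 4 = 4 —(−1)→ 3
3 —HB6→ 3 —bump→ 3 = 3 —(−1)→ 2
2 —HB7→ 2 —bump→ 2 = 2 —(−1)→ 1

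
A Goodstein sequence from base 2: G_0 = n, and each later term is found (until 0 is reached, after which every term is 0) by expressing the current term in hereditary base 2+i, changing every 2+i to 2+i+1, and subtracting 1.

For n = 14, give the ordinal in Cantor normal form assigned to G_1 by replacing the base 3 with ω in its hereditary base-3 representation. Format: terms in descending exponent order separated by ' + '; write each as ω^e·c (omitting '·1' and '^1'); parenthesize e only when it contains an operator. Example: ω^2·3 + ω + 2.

ω^(ω + 1) + ω^ω + 2

[0] 14 ≡ 2^(2 + 1) + 2^2 + 2 (base 2). Lift 3: 111. −1: 110.
[1] 110 ≡ 3^(3 + 1) + 3^3 + 2 (base 3). Lift 4: 1282. −1: 1281.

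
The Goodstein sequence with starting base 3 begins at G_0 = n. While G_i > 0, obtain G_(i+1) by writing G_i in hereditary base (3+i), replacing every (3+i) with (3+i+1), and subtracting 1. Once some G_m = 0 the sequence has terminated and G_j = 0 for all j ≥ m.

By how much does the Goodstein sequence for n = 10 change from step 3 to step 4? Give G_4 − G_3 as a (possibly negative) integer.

(0) 10|_3 = 3^2 + 1 ↦ 4^2 + 1|_4 = 17 ⇒ 16
(1) 16|_4 = 4^2 ↦ 5^2|_5 = 25 ⇒ 24
(2) 24|_5 = 4·5 + 4 ↦ 4·6 + 4|_6 = 28 ⇒ 27
(3) 27|_6 = 4·6 + 3 ↦ 4·7 + 3|_7 = 31 ⇒ 30

3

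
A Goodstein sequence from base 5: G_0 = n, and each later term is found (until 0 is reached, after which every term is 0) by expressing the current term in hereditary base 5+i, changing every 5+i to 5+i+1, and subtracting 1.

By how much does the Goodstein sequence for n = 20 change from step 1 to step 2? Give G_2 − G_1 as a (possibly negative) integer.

2

(0) 20|_5 = 4·5 ↦ 4·6|_6 = 24 ⇒ 23
(1) 23|_6 = 3·6 + 5 ↦ 3·7 + 5|_7 = 26 ⇒ 25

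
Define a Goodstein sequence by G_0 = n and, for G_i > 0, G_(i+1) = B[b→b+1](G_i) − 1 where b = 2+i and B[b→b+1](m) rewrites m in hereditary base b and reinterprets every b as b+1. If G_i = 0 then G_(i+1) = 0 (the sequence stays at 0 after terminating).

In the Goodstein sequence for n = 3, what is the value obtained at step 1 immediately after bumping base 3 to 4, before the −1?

[0] 3 ≡ 2 + 1 (base 2). Lift 3: 4. −1: 3.
[1] 3 ≡ 3 (base 3). Lift 4: 4. −1: 3.

4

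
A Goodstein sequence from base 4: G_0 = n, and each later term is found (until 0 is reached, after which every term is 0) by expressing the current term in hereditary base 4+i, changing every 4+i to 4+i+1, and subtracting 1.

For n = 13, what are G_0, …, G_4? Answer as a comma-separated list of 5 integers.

step 0: 13 = 3·4 + 1; sub 5 for 4: 3·5 + 1; = 16; G_1 = 16−1 = 15
step 1: 15 = 3·5; sub 6 for 5: 3·6; = 18; G_2 = 18−1 = 17
step 2: 17 = 2·6 + 5; sub 7 for 6: 2·7 + 5; = 19; G_3 = 19−1 = 18
step 3: 18 = 2·7 + 4; sub 8 for 7: 2·8 + 4; = 20; G_4 = 20−1 = 19

13, 15, 17, 18, 19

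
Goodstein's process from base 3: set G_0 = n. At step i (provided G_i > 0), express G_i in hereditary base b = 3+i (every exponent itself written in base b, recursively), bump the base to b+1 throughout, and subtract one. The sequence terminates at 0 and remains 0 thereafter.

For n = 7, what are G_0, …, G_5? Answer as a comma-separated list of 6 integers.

7, 8, 9, 9, 9, 9

G_0 = 7. HB_3(7) = 2·3 + 1. Bump = 9. G_1 = 8.
G_1 = 8. HB_4(8) = 2·4. Bump = 10. G_2 = 9.
G_2 = 9. HB_5(9) = 5 + 4. Bump = 10. G_3 = 9.
G_3 = 9. HB_6(9) = 6 + 3. Bump = 10. G_4 = 9.
G_4 = 9. HB_7(9) = 7 + 2. Bump = 10. G_5 = 9.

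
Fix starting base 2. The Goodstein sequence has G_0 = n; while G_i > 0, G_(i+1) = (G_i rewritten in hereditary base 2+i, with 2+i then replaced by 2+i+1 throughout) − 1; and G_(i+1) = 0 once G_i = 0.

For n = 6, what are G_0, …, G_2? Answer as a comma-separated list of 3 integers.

G_0=6  [base 2] 2^2 + 2  →[2↦3]→  3^3 + 3 = 30  −1 ⇒ G_1=29
G_1=29  [base 3] 3^3 + 2  →[3↦4]→  4^4 + 2 = 258  −1 ⇒ G_2=257

6, 29, 257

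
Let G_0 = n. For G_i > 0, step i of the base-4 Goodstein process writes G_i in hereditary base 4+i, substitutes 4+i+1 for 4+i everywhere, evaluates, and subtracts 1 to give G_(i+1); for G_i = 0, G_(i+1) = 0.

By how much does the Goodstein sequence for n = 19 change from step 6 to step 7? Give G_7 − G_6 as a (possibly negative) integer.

6

step 0: 19 = 4^2 + 3; sub 5 for 4: 5^2 + 3; = 28; G_1 = 28−1 = 27
step 1: 27 = 5^2 + 2; sub 6 for 5: 6^2 + 2; = 38; G_2 = 38−1 = 37
step 2: 37 = 6^2 + 1; sub 7 for 6: 7^2 + 1; = 50; G_3 = 50−1 = 49
step 3: 49 = 7^2; sub 8 for 7: 8^2; = 64; G_4 = 64−1 = 63
step 4: 63 = 7·8 + 7; sub 9 for 8: 7·9 + 7; = 70; G_5 = 70−1 = 69
step 5: 69 = 7·9 + 6; sub 10 for 9: 7·10 + 6; = 76; G_6 = 76−1 = 75
step 6: 75 = 7·10 + 5; sub 11 for 10: 7·11 + 5; = 82; G_7 = 82−1 = 81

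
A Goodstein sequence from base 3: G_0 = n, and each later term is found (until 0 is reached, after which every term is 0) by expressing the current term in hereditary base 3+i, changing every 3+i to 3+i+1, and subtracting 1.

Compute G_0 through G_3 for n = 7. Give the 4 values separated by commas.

7, 8, 9, 9

step 0: 7 = 2·3 + 1; sub 4 for 3: 2·4 + 1; = 9; G_1 = 9−1 = 8
step 1: 8 = 2·4; sub 5 for 4: 2·5; = 10; G_2 = 10−1 = 9
step 2: 9 = 5 + 4; sub 6 for 5: 6 + 4; = 10; G_3 = 10−1 = 9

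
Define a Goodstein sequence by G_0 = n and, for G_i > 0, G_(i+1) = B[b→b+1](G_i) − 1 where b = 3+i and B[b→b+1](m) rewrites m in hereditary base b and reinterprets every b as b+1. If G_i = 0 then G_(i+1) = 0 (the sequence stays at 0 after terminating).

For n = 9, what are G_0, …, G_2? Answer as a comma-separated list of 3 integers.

9, 15, 17

G_0 = 9. HB_3(9) = 3^2. Bump = 16. G_1 = 15.
G_1 = 15. HB_4(15) = 3·4 + 3. Bump = 18. G_2 = 17.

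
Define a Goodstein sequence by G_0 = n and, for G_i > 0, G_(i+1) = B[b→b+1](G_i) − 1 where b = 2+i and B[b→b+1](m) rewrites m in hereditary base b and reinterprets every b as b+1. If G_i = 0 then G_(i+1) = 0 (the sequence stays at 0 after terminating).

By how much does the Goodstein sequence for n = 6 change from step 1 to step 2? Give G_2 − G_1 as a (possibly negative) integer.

6 —HB2→ 2^2 + 2 —bump→ 3^3 + 3 = 30 —(−1)→ 29
29 —HB3→ 3^3 + 2 —bump→ 4^4 + 2 = 258 —(−1)→ 257

228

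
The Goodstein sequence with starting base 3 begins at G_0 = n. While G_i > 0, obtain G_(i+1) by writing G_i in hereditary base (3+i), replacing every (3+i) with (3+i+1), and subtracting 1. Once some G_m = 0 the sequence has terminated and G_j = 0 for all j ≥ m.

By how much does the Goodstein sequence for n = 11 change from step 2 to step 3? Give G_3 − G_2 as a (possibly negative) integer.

10

(0) 11|_3 = 3^2 + 2 ↦ 4^2 + 2|_4 = 18 ⇒ 17
(1) 17|_4 = 4^2 + 1 ↦ 5^2 + 1|_5 = 26 ⇒ 25
(2) 25|_5 = 5^2 ↦ 6^2|_6 = 36 ⇒ 35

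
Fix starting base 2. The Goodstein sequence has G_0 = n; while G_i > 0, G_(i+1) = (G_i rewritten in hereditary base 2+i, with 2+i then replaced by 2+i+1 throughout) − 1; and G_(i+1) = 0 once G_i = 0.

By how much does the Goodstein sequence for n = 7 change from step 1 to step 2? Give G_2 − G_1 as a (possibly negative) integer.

base 2: 7 = 2^2 + 2 + 1; at 3: 3^3 + 3 + 1 = 31; next = 30
base 3: 30 = 3^3 + 3; at 4: 4^4 + 4 = 260; next = 259

229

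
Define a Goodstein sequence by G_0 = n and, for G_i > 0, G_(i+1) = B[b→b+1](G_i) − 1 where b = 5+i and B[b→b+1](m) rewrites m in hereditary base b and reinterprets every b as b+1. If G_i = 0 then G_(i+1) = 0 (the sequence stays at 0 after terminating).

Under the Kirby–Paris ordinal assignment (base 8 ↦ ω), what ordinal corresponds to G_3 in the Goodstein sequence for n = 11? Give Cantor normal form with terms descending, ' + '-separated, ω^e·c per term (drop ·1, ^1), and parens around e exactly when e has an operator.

G_0=11  [base 5] 2·5 + 1  →[5↦6]→  2·6 + 1 = 13  −1 ⇒ G_1=12
G_1=12  [base 6] 2·6  →[6↦7]→  2·7 = 14  −1 ⇒ G_2=13
G_2=13  [base 7] 7 + 6  →[7↦8]→  8 + 6 = 14  −1 ⇒ G_3=13
G_3=13  [base 8] 8 + 5  →[8↦9]→  9 + 5 = 14  −1 ⇒ G_4=13

ω + 5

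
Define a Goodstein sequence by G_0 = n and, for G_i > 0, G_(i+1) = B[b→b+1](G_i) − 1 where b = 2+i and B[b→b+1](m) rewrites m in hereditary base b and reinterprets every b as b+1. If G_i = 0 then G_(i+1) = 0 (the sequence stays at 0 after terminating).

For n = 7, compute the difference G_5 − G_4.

7 —HB2→ 2^2 + 2 + 1 —bump→ 3^3 + 3 + 1 = 31 —(−1)→ 30
30 —HB3→ 3^3 + 3 —bump→ 4^4 + 4 = 260 —(−1)→ 259
259 —HB4→ 4^4 + 3 —bump→ 5^5 + 3 = 3128 —(−1)→ 3127
3127 —HB5→ 5^5 + 2 —bump→ 6^6 + 2 = 46658 —(−1)→ 46657
46657 —HB6→ 6^6 + 1 —bump→ 7^7 + 1 = 823544 —(−1)→ 823543

776886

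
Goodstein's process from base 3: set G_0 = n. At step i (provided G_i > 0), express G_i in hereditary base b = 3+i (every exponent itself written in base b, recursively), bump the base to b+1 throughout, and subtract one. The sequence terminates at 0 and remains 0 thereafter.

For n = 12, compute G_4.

49

G_0=12  [base 3] 3^2 + 3  →[3↦4]→  4^2 + 4 = 20  −1 ⇒ G_1=19
G_1=19  [base 4] 4^2 + 3  →[4↦5]→  5^2 + 3 = 28  −1 ⇒ G_2=27
G_2=27  [base 5] 5^2 + 2  →[5↦6]→  6^2 + 2 = 38  −1 ⇒ G_3=37
G_3=37  [base 6] 6^2 + 1  →[6↦7]→  7^2 + 1 = 50  −1 ⇒ G_4=49
G_4=49  [base 7] 7^2  →[7↦8]→  8^2 = 64  −1 ⇒ G_5=63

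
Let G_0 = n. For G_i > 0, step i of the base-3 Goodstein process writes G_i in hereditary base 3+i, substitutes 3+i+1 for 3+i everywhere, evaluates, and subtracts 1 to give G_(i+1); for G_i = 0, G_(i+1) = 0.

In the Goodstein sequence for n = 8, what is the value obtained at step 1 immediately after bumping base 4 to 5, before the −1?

i=0: 8 = 2·3 + 2 (b=3); 3→4: 2·4 + 2 = 10; 10−1 = 9
i=1: 9 = 2·4 + 1 (b=4); 4→5: 2·5 + 1 = 11; 11−1 = 10

11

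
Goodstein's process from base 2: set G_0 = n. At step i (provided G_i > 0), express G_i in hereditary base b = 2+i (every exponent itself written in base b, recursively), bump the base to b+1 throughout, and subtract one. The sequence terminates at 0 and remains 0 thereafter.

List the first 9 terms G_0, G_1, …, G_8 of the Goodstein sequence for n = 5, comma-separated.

base 2: 5 = 2^2 + 1; at 3: 3^3 + 1 = 28; next = 27
base 3: 27 = 3^3; at 4: 4^4 = 256; next = 255
base 4: 255 = 3·4^3 + 3·4^2 + 3·4 + 3; at 5: 3·5^3 + 3·5^2 + 3·5 + 3 = 468; next = 467
base 5: 467 = 3·5^3 + 3·5^2 + 3·5 + 2; at 6: 3·6^3 + 3·6^2 + 3·6 + 2 = 776; next = 775
base 6: 775 = 3·6^3 + 3·6^2 + 3·6 + 1; at 7: 3·7^3 + 3·7^2 + 3·7 + 1 = 1198; next = 1197
base 7: 1197 = 3·7^3 + 3·7^2 + 3·7; at 8: 3·8^3 + 3·8^2 + 3·8 = 1752; next = 1751
base 8: 1751 = 3·8^3 + 3·8^2 + 2·8 + 7; at 9: 3·9^3 + 3·9^2 + 2·9 + 7 = 2455; next = 2454
base 9: 2454 = 3·9^3 + 3·9^2 + 2·9 + 6; at 10: 3·10^3 + 3·10^2 + 2·10 + 6 = 3326; next = 3325

5, 27, 255, 467, 775, 1197, 1751, 2454, 3325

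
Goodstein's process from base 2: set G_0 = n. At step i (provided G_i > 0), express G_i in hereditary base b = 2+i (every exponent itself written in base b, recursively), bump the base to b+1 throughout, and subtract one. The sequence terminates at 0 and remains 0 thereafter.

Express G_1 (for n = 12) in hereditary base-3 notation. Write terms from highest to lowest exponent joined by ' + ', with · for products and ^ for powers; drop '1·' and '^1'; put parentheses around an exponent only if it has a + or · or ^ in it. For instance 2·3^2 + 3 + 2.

3^(3 + 1) + 2·3^2 + 2·3 + 2

G_0=12  [base 2] 2^(2 + 1) + 2^2  →[2↦3]→  3^(3 + 1) + 3^3 = 108  −1 ⇒ G_1=107
G_1=107  [base 3] 3^(3 + 1) + 2·3^2 + 2·3 + 2  →[3↦4]→  4^(4 + 1) + 2·4^2 + 2·4 + 2 = 1066  −1 ⇒ G_2=1065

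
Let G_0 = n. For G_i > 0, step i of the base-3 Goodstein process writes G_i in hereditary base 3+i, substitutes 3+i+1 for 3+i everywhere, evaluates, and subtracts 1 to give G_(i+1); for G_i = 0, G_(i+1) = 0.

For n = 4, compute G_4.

G_0 = 4. HB_3(4) = 3 + 1. Bump = 5. G_1 = 4.
G_1 = 4. HB_4(4) = 4. Bump = 5. G_2 = 4.
G_2 = 4. HB_5(4) = 4. Bump = 4. G_3 = 3.
G_3 = 3. HB_6(3) = 3. Bump = 3. G_4 = 2.
G_4 = 2. HB_7(2) = 2. Bump = 2. G_5 = 1.

2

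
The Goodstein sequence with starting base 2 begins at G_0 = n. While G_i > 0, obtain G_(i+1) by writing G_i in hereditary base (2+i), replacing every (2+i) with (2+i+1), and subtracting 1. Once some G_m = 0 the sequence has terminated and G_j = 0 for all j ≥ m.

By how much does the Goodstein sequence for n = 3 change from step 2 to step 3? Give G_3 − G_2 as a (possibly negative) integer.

3 —HB2→ 2 + 1 —bump→ 3 + 1 = 4 —(−1)→ 3
3 —HB3→ 3 —bump→ 4 = 4 —(−1)→ 3
3 —HB4→ 3 —bump→ 3 = 3 —(−1)→ 2

-1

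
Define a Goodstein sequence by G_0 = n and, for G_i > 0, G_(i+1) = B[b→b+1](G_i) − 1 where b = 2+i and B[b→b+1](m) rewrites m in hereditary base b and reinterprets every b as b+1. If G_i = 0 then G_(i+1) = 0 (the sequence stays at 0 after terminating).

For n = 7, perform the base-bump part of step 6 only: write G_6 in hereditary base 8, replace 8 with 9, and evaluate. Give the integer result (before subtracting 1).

7 —HB2→ 2^2 + 2 + 1 —bump→ 3^3 + 3 + 1 = 31 —(−1)→ 30
30 —HB3→ 3^3 + 3 —bump→ 4^4 + 4 = 260 —(−1)→ 259
259 —HB4→ 4^4 + 3 —bump→ 5^5 + 3 = 3128 —(−1)→ 3127
3127 —HB5→ 5^5 + 2 —bump→ 6^6 + 2 = 46658 —(−1)→ 46657
46657 —HB6→ 6^6 + 1 —bump→ 7^7 + 1 = 823544 —(−1)→ 823543
823543 —HB7→ 7^7 —bump→ 8^8 = 16777216 —(−1)→ 16777215
16777215 —HB8→ 7·8^7 + 7·8^6 + 7·8^5 + 7·8^4 + 7·8^3 + 7·8^2 + 7·8 + 7 —bump→ 7·9^7 + 7·9^6 + 7·9^5 + 7·9^4 + 7·9^3 + 7·9^2 + 7·9 + 7 = 37665880 —(−1)→ 37665879

37665880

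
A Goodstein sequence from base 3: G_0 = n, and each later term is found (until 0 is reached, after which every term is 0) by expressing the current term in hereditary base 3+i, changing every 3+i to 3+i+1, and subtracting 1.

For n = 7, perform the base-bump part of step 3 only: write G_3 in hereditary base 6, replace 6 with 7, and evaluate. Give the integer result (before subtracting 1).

10

G_0=7  [base 3] 2·3 + 1  →[3↦4]→  2·4 + 1 = 9  −1 ⇒ G_1=8
G_1=8  [base 4] 2·4  →[4↦5]→  2·5 = 10  −1 ⇒ G_2=9
G_2=9  [base 5] 5 + 4  →[5↦6]→  6 + 4 = 10  −1 ⇒ G_3=9
G_3=9  [base 6] 6 + 3  →[6↦7]→  7 + 3 = 10  −1 ⇒ G_4=9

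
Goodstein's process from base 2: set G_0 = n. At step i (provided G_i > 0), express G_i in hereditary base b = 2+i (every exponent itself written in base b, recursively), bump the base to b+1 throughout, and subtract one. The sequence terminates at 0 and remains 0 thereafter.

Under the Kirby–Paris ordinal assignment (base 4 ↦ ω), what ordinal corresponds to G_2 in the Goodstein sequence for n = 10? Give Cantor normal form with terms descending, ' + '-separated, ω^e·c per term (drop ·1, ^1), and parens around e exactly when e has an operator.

ω^(ω + 1) + 1

base 2: 10 = 2^(2 + 1) + 2; at 3: 3^(3 + 1) + 3 = 84; next = 83
base 3: 83 = 3^(3 + 1) + 2; at 4: 4^(4 + 1) + 2 = 1026; next = 1025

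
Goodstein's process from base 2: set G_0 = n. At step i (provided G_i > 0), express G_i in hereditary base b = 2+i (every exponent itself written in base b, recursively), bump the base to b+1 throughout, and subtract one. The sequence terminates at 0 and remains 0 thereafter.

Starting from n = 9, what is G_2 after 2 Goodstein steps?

(0) 9|_2 = 2^(2 + 1) + 1 ↦ 3^(3 + 1) + 1|_3 = 82 ⇒ 81
(1) 81|_3 = 3^(3 + 1) ↦ 4^(4 + 1)|_4 = 1024 ⇒ 1023
(2) 1023|_4 = 3·4^4 + 3·4^3 + 3·4^2 + 3·4 + 3 ↦ 3·5^5 + 3·5^3 + 3·5^2 + 3·5 + 3|_5 = 9843 ⇒ 9842

1023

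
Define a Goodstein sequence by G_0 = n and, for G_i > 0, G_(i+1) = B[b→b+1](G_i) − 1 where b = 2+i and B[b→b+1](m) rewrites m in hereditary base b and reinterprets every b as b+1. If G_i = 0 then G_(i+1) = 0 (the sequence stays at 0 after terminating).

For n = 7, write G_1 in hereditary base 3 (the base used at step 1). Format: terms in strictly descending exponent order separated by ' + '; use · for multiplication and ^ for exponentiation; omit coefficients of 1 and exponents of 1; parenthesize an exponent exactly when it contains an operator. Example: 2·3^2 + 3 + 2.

base 2: 7 = 2^2 + 2 + 1; at 3: 3^3 + 3 + 1 = 31; next = 30
base 3: 30 = 3^3 + 3; at 4: 4^4 + 4 = 260; next = 259

3^3 + 3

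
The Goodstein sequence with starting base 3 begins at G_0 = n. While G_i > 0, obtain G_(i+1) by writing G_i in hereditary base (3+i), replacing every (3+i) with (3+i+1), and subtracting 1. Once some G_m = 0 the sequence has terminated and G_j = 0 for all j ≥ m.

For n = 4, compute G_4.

[0] 4 ≡ 3 + 1 (base 3). Lift 4: 5. −1: 4.
[1] 4 ≡ 4 (base 4). Lift 5: 5. −1: 4.
[2] 4 ≡ 4 (base 5). Lift 6: 4. −1: 3.
[3] 3 ≡ 3 (base 6). Lift 7: 3. −1: 2.
[4] 2 ≡ 2 (base 7). Lift 8: 2. −1: 1.

2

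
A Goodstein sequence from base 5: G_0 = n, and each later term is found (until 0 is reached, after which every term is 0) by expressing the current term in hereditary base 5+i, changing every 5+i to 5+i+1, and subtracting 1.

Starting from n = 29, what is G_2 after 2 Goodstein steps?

51

(0) 29|_5 = 5^2 + 4 ↦ 6^2 + 4|_6 = 40 ⇒ 39
(1) 39|_6 = 6^2 + 3 ↦ 7^2 + 3|_7 = 52 ⇒ 51
(2) 51|_7 = 7^2 + 2 ↦ 8^2 + 2|_8 = 66 ⇒ 65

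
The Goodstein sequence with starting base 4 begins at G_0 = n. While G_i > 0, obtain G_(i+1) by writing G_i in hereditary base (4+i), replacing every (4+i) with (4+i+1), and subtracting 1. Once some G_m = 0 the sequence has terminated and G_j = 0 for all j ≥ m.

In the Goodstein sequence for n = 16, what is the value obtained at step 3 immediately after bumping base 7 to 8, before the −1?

i=0: 16 = 4^2 (b=4); 4→5: 5^2 = 25; 25−1 = 24
i=1: 24 = 4·5 + 4 (b=5); 5→6: 4·6 + 4 = 28; 28−1 = 27
i=2: 27 = 4·6 + 3 (b=6); 6→7: 4·7 + 3 = 31; 31−1 = 30
i=3: 30 = 4·7 + 2 (b=7); 7→8: 4·8 + 2 = 34; 34−1 = 33

34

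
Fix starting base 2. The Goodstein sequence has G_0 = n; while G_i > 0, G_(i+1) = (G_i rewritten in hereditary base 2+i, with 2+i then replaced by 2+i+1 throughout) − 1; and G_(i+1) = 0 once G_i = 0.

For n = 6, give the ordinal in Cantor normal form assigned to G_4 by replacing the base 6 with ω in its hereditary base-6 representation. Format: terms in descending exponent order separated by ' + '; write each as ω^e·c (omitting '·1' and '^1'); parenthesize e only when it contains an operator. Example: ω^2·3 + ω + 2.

[0] 6 ≡ 2^2 + 2 (base 2). Lift 3: 30. −1: 29.
[1] 29 ≡ 3^3 + 2 (base 3). Lift 4: 258. −1: 257.
[2] 257 ≡ 4^4 + 1 (base 4). Lift 5: 3126. −1: 3125.
[3] 3125 ≡ 5^5 (base 5). Lift 6: 46656. −1: 46655.

ω^5·5 + ω^4·5 + ω^3·5 + ω^2·5 + ω·5 + 5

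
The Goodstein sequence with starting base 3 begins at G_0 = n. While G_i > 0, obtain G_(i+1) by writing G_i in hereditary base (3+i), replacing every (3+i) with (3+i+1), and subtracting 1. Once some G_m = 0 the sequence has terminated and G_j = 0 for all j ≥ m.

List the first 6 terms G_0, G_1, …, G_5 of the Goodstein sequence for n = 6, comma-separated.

step 0: 6 = 2·3; sub 4 for 3: 2·4; = 8; G_1 = 8−1 = 7
step 1: 7 = 4 + 3; sub 5 for 4: 5 + 3; = 8; G_2 = 8−1 = 7
step 2: 7 = 5 + 2; sub 6 for 5: 6 + 2; = 8; G_3 = 8−1 = 7
step 3: 7 = 6 + 1; sub 7 for 6: 7 + 1; = 8; G_4 = 8−1 = 7
step 4: 7 = 7; sub 8 for 7: 8; = 8; G_5 = 8−1 = 7

6, 7, 7, 7, 7, 7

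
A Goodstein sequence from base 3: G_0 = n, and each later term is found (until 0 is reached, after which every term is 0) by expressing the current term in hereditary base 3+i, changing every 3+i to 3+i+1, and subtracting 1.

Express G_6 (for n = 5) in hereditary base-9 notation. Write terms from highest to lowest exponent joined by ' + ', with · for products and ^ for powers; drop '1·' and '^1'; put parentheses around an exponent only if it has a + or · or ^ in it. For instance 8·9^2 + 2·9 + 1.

2

[0] 5 ≡ 3 + 2 (base 3). Lift 4: 6. −1: 5.
[1] 5 ≡ 4 + 1 (base 4). Lift 5: 6. −1: 5.
[2] 5 ≡ 5 (base 5). Lift 6: 6. −1: 5.
[3] 5 ≡ 5 (base 6). Lift 7: 5. −1: 4.
[4] 4 ≡ 4 (base 7). Lift 8: 4. −1: 3.
[5] 3 ≡ 3 (base 8). Lift 9: 3. −1: 2.
[6] 2 ≡ 2 (base 9). Lift 10: 2. −1: 1.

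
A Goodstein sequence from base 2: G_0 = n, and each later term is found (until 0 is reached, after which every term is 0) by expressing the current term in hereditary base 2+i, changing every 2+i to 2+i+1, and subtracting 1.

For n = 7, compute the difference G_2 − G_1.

229

7 —HB2→ 2^2 + 2 + 1 —bump→ 3^3 + 3 + 1 = 31 —(−1)→ 30
30 —HB3→ 3^3 + 3 —bump→ 4^4 + 4 = 260 —(−1)→ 259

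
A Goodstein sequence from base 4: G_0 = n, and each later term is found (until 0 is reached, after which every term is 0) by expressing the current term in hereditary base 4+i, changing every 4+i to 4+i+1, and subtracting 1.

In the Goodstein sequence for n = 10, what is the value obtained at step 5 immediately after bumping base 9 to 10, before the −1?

14

10 —HB4→ 2·4 + 2 —bump→ 2·5 + 2 = 12 —(−1)→ 11
11 —HB5→ 2·5 + 1 —bump→ 2·6 + 1 = 13 —(−1)→ 12
12 —HB6→ 2·6 —bump→ 2·7 = 14 —(−1)→ 13
13 —HB7→ 7 + 6 —bump→ 8 + 6 = 14 —(−1)→ 13
13 —HB8→ 8 + 5 —bump→ 9 + 5 = 14 —(−1)→ 13
13 —HB9→ 9 + 4 —bump→ 10 + 4 = 14 —(−1)→ 13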